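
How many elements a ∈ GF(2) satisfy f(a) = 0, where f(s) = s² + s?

2

Evaluate at each of the 2 elements of GF(2):
f(0) = 0 → root; f(1) = 0 → root.
Roots: {0, 1}.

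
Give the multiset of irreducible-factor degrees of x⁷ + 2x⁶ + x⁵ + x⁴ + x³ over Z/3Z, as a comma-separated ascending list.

1, 1, 1, 1, 1, 2

Write f(x) = x⁷ + 2x⁶ + x⁵ + x⁴ + x³.
Roots in Z/3Z: f(0) = 0 → root; f(1) = 0 → root; f(2) = 0 → root.
Linear factors from roots: (x), (x + 2), (x + 1).
Complete factorization: f(x) = (x + 1)·(x + 2)·(x)^3·(x² + 2x + 2).
Factor degrees with multiplicity: 1 + 1 + 1 + 1 + 1 + 2 = 7.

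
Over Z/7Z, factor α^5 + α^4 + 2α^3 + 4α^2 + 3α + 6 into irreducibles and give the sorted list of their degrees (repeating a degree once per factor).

2, 3

Write g(α) = α^5 + α^4 + 2α^3 + 4α^2 + 3α + 6.
Complete factorization: g(α) = (α^2 + 2α + 5)·(α^3 + 6α^2 + 6α + 4).
Factor degrees with multiplicity: 2 + 3 = 5.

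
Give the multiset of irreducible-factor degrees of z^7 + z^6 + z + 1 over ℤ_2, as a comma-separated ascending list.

1, 1, 1, 2, 2

Write h(z) = z^7 + z^6 + z + 1.
Roots in ℤ_2: h(0) = 1; h(1) = 0 → root.
Linear factors from roots: (z + 1).
Complete factorization: h(z) = (z + 1)^3·(z^2 + z + 1)^2.
Factor degrees with multiplicity: 1 + 1 + 1 + 2 + 2 = 7.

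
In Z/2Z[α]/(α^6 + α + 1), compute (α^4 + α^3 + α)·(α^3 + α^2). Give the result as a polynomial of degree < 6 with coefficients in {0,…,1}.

Multiply in Z/2Z[α]: (α^4 + α^3 + α)·(α^3 + α^2) = α^7 + α^5 + α^4 + α^3.
Reduce using α^6 ≡ α + 1 (mod α^6 + α + 1).
Reduced: α^5 + α^4 + α^3 + α^2 + α.

α^5 + α^4 + α^3 + α^2 + α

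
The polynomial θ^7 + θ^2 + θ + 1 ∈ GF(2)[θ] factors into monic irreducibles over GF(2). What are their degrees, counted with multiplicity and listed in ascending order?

Write f(θ) = θ^7 + θ^2 + θ + 1.
Roots in GF(2): f(0) = 1; f(1) = 0 → root.
Linear factors from roots: (θ + 1).
Complete factorization: f(θ) = (θ + 1)^3·(θ^4 + θ^3 + 1).
Factor degrees with multiplicity: 1 + 1 + 1 + 4 = 7.

1, 1, 1, 4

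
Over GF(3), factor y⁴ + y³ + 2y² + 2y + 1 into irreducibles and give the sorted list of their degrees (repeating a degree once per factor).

Write g(y) = y⁴ + y³ + 2y² + 2y + 1.
Roots in GF(3): g(0) = 1; g(1) = 1; g(2) = 1.
Complete factorization: g(y) = (y² + 2y + 2)^2.
Factor degrees with multiplicity: 2 + 2 = 4.

2, 2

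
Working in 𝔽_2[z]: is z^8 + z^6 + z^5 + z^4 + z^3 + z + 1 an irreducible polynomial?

Write m(z) = z^8 + z^6 + z^5 + z^4 + z^3 + z + 1.
Check for roots in 𝔽_2: m(0) = 1; m(1) = 1.
No roots, so no linear factors.
Monic irreducibles of degree 2 over GF(2): z^2 + z + 1.
None of them divide m (all give nonzero remainder).
Monic irreducibles of degree 3 over GF(2): z^3 + z + 1, z^3 + z^2 + 1.
None of them divide m (all give nonzero remainder).
Monic irreducibles of degree 4 over GF(2): z^4 + z + 1, z^4 + z^3 + 1, z^4 + z^3 + z^2 + z + 1.
None of them divide m (all give nonzero remainder).
No irreducible factor of degree ≤ 4 exists, so m is irreducible over GF(2).

Yes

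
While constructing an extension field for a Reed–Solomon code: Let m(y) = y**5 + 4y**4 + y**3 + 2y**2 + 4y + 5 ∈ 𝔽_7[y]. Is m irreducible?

Check for roots in 𝔽_7: m(0) = 5; m(1) = 3; m(2) = 6; m(3) = 6; m(4) = 2; m(5) = 1; m(6) = 5.
No roots, so no linear factors.
Degree-2 irreducible divisors: test the 21 monic irreducibles of degree 2 over GF(7).
y**2 + 2y + 5 divides m: m(y) = (y**2 + 2y + 5)·(y**3 + 2y**2 + 6y + 1).

No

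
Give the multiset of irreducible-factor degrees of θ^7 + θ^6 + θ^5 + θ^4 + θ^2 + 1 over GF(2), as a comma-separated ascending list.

1, 1, 2, 3

Write f(θ) = θ^7 + θ^6 + θ^5 + θ^4 + θ^2 + 1.
Roots in GF(2): f(0) = 1; f(1) = 0 → root.
Linear factors from roots: (θ + 1).
Complete factorization: f(θ) = (θ + 1)^2·(θ^2 + θ + 1)·(θ^3 + θ + 1).
Factor degrees with multiplicity: 1 + 1 + 2 + 3 = 7.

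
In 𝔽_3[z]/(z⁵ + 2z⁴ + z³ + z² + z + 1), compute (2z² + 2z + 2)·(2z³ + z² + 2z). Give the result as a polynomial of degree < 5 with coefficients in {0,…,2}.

Multiply in 𝔽_3[z]: (2z² + 2z + 2)·(2z³ + z² + 2z) = z⁵ + z³ + z.
Reduce using z⁵ ≡ z⁴ + 2z³ + 2z² + 2z + 2 (mod z⁵ + 2z⁴ + z³ + z² + z + 1).
Reduced: z⁴ + 2z² + 2.

z^4 + 2z^2 + 2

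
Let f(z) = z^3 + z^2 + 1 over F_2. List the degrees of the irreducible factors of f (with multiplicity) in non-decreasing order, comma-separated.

Roots in F_2: f(0) = 1; f(1) = 1.
Complete factorization: f(z) = (z^3 + z^2 + 1).
Factor degrees with multiplicity: 3 = 3.

3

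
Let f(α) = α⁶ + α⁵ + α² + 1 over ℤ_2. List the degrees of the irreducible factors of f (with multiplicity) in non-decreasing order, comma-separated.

1, 2, 3

Roots in ℤ_2: f(0) = 1; f(1) = 0 → root.
Linear factors from roots: (α + 1).
Complete factorization: f(α) = (α + 1)·(α² + α + 1)·(α³ + α² + 1).
Factor degrees with multiplicity: 1 + 2 + 3 = 6.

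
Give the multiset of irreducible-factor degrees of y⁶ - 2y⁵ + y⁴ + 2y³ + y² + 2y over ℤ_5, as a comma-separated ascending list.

Write g(y) = y⁶ - 2y⁵ + y⁴ + 2y³ + y² + 2y.
Roots in ℤ_5: g(0) = 0 → root; g(1) = 0 → root; g(2) = 0 → root; g(3) = 3; g(4) = 1.
Linear factors from roots: (y), (y - 1), (y - 2).
Complete factorization: g(y) = (y)·(y - 2)·(y - 1)^2·(y² + 2y - 1).
Factor degrees with multiplicity: 1 + 1 + 1 + 1 + 2 = 6.

1, 1, 1, 1, 2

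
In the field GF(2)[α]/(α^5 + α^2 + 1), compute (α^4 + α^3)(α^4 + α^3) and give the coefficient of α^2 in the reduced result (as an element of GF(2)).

1

Multiply in GF(2)[α]: (α^4 + α^3)·(α^4 + α^3) = α^8 + α^6.
Reduce using α^5 ≡ α^2 + 1 (mod α^5 + α^2 + 1).
Reduced: α^2 + α + 1.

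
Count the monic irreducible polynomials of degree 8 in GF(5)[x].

48750

Gauss's count: N_{5}(8) = (1/8) Σ_{d|8} μ(8/d)·5^d.
Divisors of 8: 1, 2, 4, 8; μ(8/d) for each: 0, 0, -1, 1.
Σ = − 5^4 + 5^8 = 390000.
N = 390000/8 = 48750.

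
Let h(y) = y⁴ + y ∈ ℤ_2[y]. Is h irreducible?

No

Check for roots in ℤ_2: h(0) = 0 → root; h(1) = 0 → root.
h(0) = 0, so (y) divides h(y); h is reducible.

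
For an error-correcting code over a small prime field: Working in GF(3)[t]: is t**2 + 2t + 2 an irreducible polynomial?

Write P(t) = t**2 + 2t + 2.
Check for roots in GF(3): P(0) = 2; P(1) = 2; P(2) = 1.
No roots. A degree-2 polynomial over a field with no linear factor is irreducible.

Yes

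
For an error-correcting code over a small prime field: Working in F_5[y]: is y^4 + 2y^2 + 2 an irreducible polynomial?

No

Write P(y) = y^4 + 2y^2 + 2.
Check for roots in F_5: P(0) = 2; P(1) = 0 → root; P(2) = 1; P(3) = 1; P(4) = 0 → root.
P(1) = 0, so (y − 1) divides P(y); P is reducible.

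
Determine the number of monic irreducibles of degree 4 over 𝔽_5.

150

By the necklace-counting formula, N_5(4) = (1/4) Σ_{d|4} μ(4/d)·5^d.
Divisors of 4: 1, 2, 4; μ(4/d) for each: 0, -1, 1.
Σ = − 5^2 + 5^4 = 600.
N = 600/4 = 150.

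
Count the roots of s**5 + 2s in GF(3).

3

Write h(s) = s**5 + 2s.
Evaluate at each of the 3 elements of GF(3):
h(0) = 0 → root; h(1) = 0 → root; h(2) = 0 → root.
Roots: {0, 1, 2}.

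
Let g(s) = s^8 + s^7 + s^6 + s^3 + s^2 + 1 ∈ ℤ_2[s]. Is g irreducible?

Check for roots in ℤ_2: g(0) = 1; g(1) = 0 → root.
g(1) = 0, so (s − 1) divides g(s); g is reducible.

No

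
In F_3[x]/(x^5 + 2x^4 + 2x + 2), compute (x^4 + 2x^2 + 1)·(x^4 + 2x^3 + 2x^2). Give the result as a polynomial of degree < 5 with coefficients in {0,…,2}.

2x^4 + 2

Multiply in F_3[x]: (x^4 + 2x^2 + 1)·(x^4 + 2x^3 + 2x^2) = x^8 + 2x^7 + x^6 + x^5 + 2x^4 + 2x^3 + 2x^2.
Reduce using x^5 ≡ x^4 + x + 1 (mod x^5 + 2x^4 + 2x + 2).
Reduced: 2x^4 + 2.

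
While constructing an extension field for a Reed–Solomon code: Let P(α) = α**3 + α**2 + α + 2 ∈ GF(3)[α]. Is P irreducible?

Yes

Check for roots in GF(3): P(0) = 2; P(1) = 2; P(2) = 1.
No roots. A degree-3 polynomial over a field with no linear factor is irreducible.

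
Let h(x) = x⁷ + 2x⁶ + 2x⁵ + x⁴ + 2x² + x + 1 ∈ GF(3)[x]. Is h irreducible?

Check for roots in GF(3): h(0) = 1; h(1) = 1; h(2) = 2.
No roots, so no linear factors.
Monic irreducibles of degree 2 over GF(3): x² + 1, x² + x + 2, x² + 2x + 2.
None of them divide h (all give nonzero remainder).
Degree-3 irreducible divisors: test the 8 monic irreducibles of degree 3 over GF(3).
None of them divide h (all give nonzero remainder).
No irreducible factor of degree ≤ 3 exists, so h is irreducible over GF(3).

Yes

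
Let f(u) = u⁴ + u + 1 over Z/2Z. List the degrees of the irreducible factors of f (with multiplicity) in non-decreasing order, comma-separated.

4

Roots in Z/2Z: f(0) = 1; f(1) = 1.
Complete factorization: f(u) = (u⁴ + u + 1).
Factor degrees with multiplicity: 4 = 4.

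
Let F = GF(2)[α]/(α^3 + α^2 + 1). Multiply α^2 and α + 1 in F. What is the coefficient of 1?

1

Multiply in GF(2)[α]: (α^2)·(α + 1) = α^3 + α^2.
Reduce using α^3 ≡ α^2 + 1 (mod α^3 + α^2 + 1).
Reduced: 1.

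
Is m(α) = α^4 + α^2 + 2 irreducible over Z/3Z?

Yes

Check for roots in Z/3Z: m(0) = 2; m(1) = 1; m(2) = 1.
No roots, so no linear factors.
Monic irreducibles of degree 2 over GF(3): α^2 + 1, α^2 + α + 2, α^2 + 2α + 2.
None of them divide m (all give nonzero remainder).
No irreducible factor of degree ≤ 2 exists, so m is irreducible over GF(3).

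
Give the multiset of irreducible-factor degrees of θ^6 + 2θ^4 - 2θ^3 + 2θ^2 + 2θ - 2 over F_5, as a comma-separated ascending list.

Write h(θ) = θ^6 + 2θ^4 - 2θ^3 + 2θ^2 + 2θ - 2.
Roots in F_5: h(0) = 3; h(1) = 3; h(2) = 0 → root; h(3) = 4; h(4) = 3.
Linear factors from roots: (θ - 2).
Complete factorization: h(θ) = (θ - 2)·(θ^2 - 2θ - 1)·(θ^3 - θ^2 - 1).
Factor degrees with multiplicity: 1 + 2 + 3 = 6.

1, 2, 3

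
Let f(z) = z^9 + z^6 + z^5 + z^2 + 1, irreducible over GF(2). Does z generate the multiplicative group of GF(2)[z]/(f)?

|GF(2^9)^×| = 2^9 − 1 = 511. Prime factorization: 511 = 7·73.
f is primitive ⇔ z has order 511 in GF(2)[z]/(f), i.e. z^(511/q) ≠ 1 for each prime q | 511.
z^(73) mod f = 1
z^(7) mod f = z^7.
Since z^(73) = 1, the order of z divides 73 < 511; not primitive.

No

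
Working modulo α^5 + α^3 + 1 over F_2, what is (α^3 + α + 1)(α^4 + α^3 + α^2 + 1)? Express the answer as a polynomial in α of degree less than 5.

α^4

Multiply in F_2[α]: (α^3 + α + 1)·(α^4 + α^3 + α^2 + 1) = α^7 + α^6 + α^3 + α^2 + α + 1.
Reduce using α^5 ≡ α^3 + 1 (mod α^5 + α^3 + 1).
Reduced: α^4.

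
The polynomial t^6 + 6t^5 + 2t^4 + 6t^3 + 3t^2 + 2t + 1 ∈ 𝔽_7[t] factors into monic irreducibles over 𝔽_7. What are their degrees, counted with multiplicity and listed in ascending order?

Write f(t) = t^6 + 6t^5 + 2t^4 + 6t^3 + 3t^2 + 2t + 1.
Linear factors from roots: (t + 6), (t + 3), (t + 1).
Complete factorization: f(t) = (t + 1)·(t + 3)·(t + 6)^2·(t^2 + 4t + 5).
Factor degrees with multiplicity: 1 + 1 + 1 + 1 + 2 = 6.

1, 1, 1, 1, 2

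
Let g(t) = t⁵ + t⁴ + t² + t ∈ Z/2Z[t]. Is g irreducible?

No

Check for roots in Z/2Z: g(0) = 0 → root; g(1) = 0 → root.
g(0) = 0, so (t) divides g(t); g is reducible.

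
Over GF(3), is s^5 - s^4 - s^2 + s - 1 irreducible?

Yes

Write P(s) = s^5 - s^4 - s^2 + s - 1.
Check for roots in GF(3): P(0) = 2; P(1) = 2; P(2) = 1.
No roots, so no linear factors.
Monic irreducibles of degree 2 over GF(3): s^2 + 1, s^2 + s - 1, s^2 - s - 1.
None of them divide P (all give nonzero remainder).
No irreducible factor of degree ≤ 2 exists, so P is irreducible over GF(3).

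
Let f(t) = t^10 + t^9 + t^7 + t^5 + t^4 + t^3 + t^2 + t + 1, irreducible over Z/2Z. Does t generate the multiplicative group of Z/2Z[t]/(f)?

|GF(2^10)^×| = 2^10 − 1 = 1023. Prime factorization: 1023 = 3·11·31.
f is primitive ⇔ t has order 1023 in GF(2)[t]/(f), i.e. t^(1023/q) ≠ 1 for each prime q | 1023.
t^(341) mod f = 1
t^(93) mod f = t^9 + t^8 + t^6 + t^5.
t^(33) mod f = t^9 + t^8 + t^7 + t^6 + t^4 + t^3 + t.
Since t^(341) = 1, the order of t divides 341 < 1023; not primitive.

No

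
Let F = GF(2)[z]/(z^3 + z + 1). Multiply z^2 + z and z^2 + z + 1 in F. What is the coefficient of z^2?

1

Multiply in GF(2)[z]: (z^2 + z)·(z^2 + z + 1) = z^4 + z.
Reduce using z^3 ≡ z + 1 (mod z^3 + z + 1).
Reduced: z^2.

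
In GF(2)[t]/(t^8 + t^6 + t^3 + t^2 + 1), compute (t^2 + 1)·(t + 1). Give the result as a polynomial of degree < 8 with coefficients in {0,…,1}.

t^3 + t^2 + t + 1

Multiply in GF(2)[t]: (t^2 + 1)·(t + 1) = t^3 + t^2 + t + 1.
Reduced: t^3 + t^2 + t + 1.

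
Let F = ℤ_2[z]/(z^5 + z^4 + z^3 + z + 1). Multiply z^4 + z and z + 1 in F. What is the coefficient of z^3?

1

Multiply in ℤ_2[z]: (z^4 + z)·(z + 1) = z^5 + z^4 + z^2 + z.
Reduce using z^5 ≡ z^4 + z^3 + z + 1 (mod z^5 + z^4 + z^3 + z + 1).
Reduced: z^3 + z^2 + 1.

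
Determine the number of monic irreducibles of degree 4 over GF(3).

18

By the necklace-counting formula, N_3(4) = (1/4) Σ_{d|4} μ(4/d)·3^d.
Divisors of 4: 1, 2, 4; μ(4/d) for each: 0, -1, 1.
Σ = − 3^2 + 3^4 = 72.
N = 72/4 = 18.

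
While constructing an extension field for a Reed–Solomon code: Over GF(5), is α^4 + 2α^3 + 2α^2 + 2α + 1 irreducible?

Write m(α) = α^4 + 2α^3 + 2α^2 + 2α + 1.
Check for roots in GF(5): m(0) = 1; m(1) = 3; m(2) = 0 → root; m(3) = 0 → root; m(4) = 0 → root.
m(2) = 0, so (α − 2) divides m(α); m is reducible.

No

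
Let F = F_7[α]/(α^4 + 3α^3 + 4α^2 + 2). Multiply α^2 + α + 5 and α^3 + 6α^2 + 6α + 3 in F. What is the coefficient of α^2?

Multiply in F_7[α]: (α^2 + α + 5)·(α^3 + 6α^2 + 6α + 3) = α^5 + 3α^3 + 4α^2 + 5α + 1.
Reduce using α^4 ≡ 4α^3 + 3α^2 + 5 (mod α^4 + 3α^3 + 4α^2 + 2).
Reduced: α^3 + 2α^2 + 3α.

2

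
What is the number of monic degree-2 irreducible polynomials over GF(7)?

21

x^(7^2) − x is the product of all monic irreducibles of degree dividing 2; Möbius inversion gives N = (1/2) Σ μ(2/d)·7^d.
Divisors of 2: 1, 2; μ(2/d) for each: -1, 1.
Σ = − 7^1 + 7^2 = 42.
N = 42/2 = 21.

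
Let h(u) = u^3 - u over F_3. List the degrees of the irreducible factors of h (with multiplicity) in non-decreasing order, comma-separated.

1, 1, 1

Roots in F_3: h(0) = 0 → root; h(1) = 0 → root; h(2) = 0 → root.
Linear factors from roots: (u), (u - 1), (u + 1).
Complete factorization: h(u) = (u)·(u + 1)·(u - 1).
Factor degrees with multiplicity: 1 + 1 + 1 = 3.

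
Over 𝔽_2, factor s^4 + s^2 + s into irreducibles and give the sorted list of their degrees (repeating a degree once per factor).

Write f(s) = s^4 + s^2 + s.
Roots in 𝔽_2: f(0) = 0 → root; f(1) = 1.
Linear factors from roots: (s).
Complete factorization: f(s) = (s)·(s^3 + s + 1).
Factor degrees with multiplicity: 1 + 3 = 4.

1, 3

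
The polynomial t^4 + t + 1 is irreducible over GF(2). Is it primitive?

Yes

Write f(t) = t^4 + t + 1.
|GF(2^4)^×| = 2^4 − 1 = 15. Prime factorization: 15 = 3·5.
f is primitive ⇔ t has order 15 in GF(2)[t]/(f), i.e. t^(15/q) ≠ 1 for each prime q | 15.
t^(5) mod f = t^2 + t.
t^(3) mod f = t^3.
None equal 1, so t has full order 15; f is primitive.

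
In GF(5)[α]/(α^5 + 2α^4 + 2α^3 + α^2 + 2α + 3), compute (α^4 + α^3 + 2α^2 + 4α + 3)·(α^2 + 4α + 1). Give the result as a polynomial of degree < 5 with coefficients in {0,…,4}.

Multiply in GF(5)[α]: (α^4 + α^3 + 2α^2 + 4α + 3)·(α^2 + 4α + 1) = α^6 + 2α^4 + 3α^3 + α^2 + α + 3.
Reduce using α^5 ≡ 3α^4 + 3α^3 + 4α^2 + 3α + 2 (mod α^5 + 2α^4 + 2α^3 + α^2 + 2α + 3).
Reduced: 4α^4 + α^3 + α^2 + 2α + 4.

4α^4 + α^3 + α^2 + 2α + 4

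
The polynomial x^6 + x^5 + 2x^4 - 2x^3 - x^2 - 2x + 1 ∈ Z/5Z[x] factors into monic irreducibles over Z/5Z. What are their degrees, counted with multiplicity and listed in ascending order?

Write h(x) = x^6 + x^5 + 2x^4 - 2x^3 - x^2 - 2x + 1.
Roots in Z/5Z: h(0) = 1; h(1) = 0 → root; h(2) = 0 → root; h(3) = 1; h(4) = 1.
Linear factors from roots: (x - 1), (x - 2).
Complete factorization: h(x) = (x - 2)·(x - 1)·(x^2 + x + 1)·(x^2 - 2x - 2).
Factor degrees with multiplicity: 1 + 1 + 2 + 2 = 6.

1, 1, 2, 2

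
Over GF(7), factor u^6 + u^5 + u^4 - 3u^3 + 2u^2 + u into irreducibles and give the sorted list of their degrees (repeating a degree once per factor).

1, 1, 2, 2

Write f(u) = u^6 + u^5 + u^4 - 3u^3 + 2u^2 + u.
Linear factors from roots: (u), (u - 2).
Complete factorization: f(u) = (u)·(u - 2)·(u^2 - 3u + 1)·(u^2 - u + 3).
Factor degrees with multiplicity: 1 + 1 + 2 + 2 = 6.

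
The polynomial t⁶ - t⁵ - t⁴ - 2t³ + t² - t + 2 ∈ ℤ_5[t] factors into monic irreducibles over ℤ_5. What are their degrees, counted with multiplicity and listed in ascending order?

Write f(t) = t⁶ - t⁵ - t⁴ - 2t³ + t² - t + 2.
Roots in ℤ_5: f(0) = 2; f(1) = 4; f(2) = 4; f(3) = 4; f(4) = 2.
Complete factorization: f(t) = (t⁶ - t⁵ - t⁴ - 2t³ + t² - t + 2).
Factor degrees with multiplicity: 6 = 6.

6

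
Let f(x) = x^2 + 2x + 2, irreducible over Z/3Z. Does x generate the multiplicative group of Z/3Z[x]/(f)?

|GF(3^2)^×| = 3^2 − 1 = 8. Prime factorization: 8 = 2^3.
f is primitive ⇔ x has order 8 in GF(3)[x]/(f), i.e. x^(8/q) ≠ 1 for each prime q | 8.
x^(4) mod f = 2.
None equal 1, so x has full order 8; f is primitive.

Yes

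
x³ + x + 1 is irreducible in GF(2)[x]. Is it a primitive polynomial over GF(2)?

Write f(x) = x³ + x + 1.
|GF(2^3)^×| = 2^3 − 1 = 7. Prime factorization: 7 = 7.
f is primitive ⇔ x has order 7 in GF(2)[x]/(f), i.e. x^(7/q) ≠ 1 for each prime q | 7.
x^(1) mod f = x.
None equal 1, so x has full order 7; f is primitive.

Yes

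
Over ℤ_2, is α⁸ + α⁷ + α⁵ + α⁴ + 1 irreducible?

Write m(α) = α⁸ + α⁷ + α⁵ + α⁴ + 1.
Check for roots in ℤ_2: m(0) = 1; m(1) = 1.
No roots, so no linear factors.
Monic irreducibles of degree 2 over GF(2): α² + α + 1.
None of them divide m (all give nonzero remainder).
Monic irreducibles of degree 3 over GF(2): α³ + α + 1, α³ + α² + 1.
None of them divide m (all give nonzero remainder).
Monic irreducibles of degree 4 over GF(2): α⁴ + α + 1, α⁴ + α³ + 1, α⁴ + α³ + α² + α + 1.
None of them divide m (all give nonzero remainder).
No irreducible factor of degree ≤ 4 exists, so m is irreducible over GF(2).

Yes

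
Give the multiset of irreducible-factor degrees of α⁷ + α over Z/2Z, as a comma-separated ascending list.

Write g(α) = α⁷ + α.
Roots in Z/2Z: g(0) = 0 → root; g(1) = 0 → root.
Linear factors from roots: (α), (α + 1).
Complete factorization: g(α) = (α)·(α + 1)^2·(α² + α + 1)^2.
Factor degrees with multiplicity: 1 + 1 + 1 + 2 + 2 = 7.

1, 1, 1, 2, 2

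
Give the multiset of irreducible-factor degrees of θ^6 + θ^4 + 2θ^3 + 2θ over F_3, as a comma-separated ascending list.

1, 1, 1, 1, 2

Write h(θ) = θ^6 + θ^4 + 2θ^3 + 2θ.
Roots in F_3: h(0) = 0 → root; h(1) = 0 → root; h(2) = 1.
Linear factors from roots: (θ), (θ + 2).
Complete factorization: h(θ) = (θ)·(θ + 2)^3·(θ^2 + 1).
Factor degrees with multiplicity: 1 + 1 + 1 + 1 + 2 = 6.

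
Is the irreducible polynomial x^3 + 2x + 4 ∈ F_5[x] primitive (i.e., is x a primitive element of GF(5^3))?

No

Write f(x) = x^3 + 2x + 4.
|GF(5^3)^×| = 5^3 − 1 = 124. Prime factorization: 124 = 2^2·31.
f is primitive ⇔ x has order 124 in GF(5)[x]/(f), i.e. x^(124/q) ≠ 1 for each prime q | 124.
x^(62) mod f = 1
x^(4) mod f = 3x^2 + x.
Since x^(62) = 1, the order of x divides 62 < 124; not primitive.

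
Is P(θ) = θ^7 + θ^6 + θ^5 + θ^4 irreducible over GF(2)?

No

Check for roots in GF(2): P(0) = 0 → root; P(1) = 0 → root.
P(0) = 0, so (θ) divides P(θ); P is reducible.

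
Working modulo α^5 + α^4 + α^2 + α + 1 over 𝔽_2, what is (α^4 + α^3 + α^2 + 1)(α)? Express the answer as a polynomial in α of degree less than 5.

Multiply in 𝔽_2[α]: (α^4 + α^3 + α^2 + 1)·(α) = α^5 + α^4 + α^3 + α.
Reduce using α^5 ≡ α^4 + α^2 + α + 1 (mod α^5 + α^4 + α^2 + α + 1).
Reduced: α^3 + α^2 + 1.

α^3 + α^2 + 1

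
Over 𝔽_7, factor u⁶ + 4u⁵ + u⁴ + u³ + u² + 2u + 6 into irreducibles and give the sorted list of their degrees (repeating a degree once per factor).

6

Write g(u) = u⁶ + 4u⁵ + u⁴ + u³ + u² + 2u + 6.
Complete factorization: g(u) = (u⁶ + 4u⁵ + u⁴ + u³ + u² + 2u + 6).
Factor degrees with multiplicity: 6 = 6.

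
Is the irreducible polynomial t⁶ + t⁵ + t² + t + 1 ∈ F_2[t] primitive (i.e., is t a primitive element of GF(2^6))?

Write f(t) = t⁶ + t⁵ + t² + t + 1.
|GF(2^6)^×| = 2^6 − 1 = 63. Prime factorization: 63 = 3^2·7.
f is primitive ⇔ t has order 63 in GF(2)[t]/(f), i.e. t^(63/q) ≠ 1 for each prime q | 63.
t^(21) mod f = t⁵ + t³ + t².
t^(9) mod f = t³ + t² + 1.
None equal 1, so t has full order 63; f is primitive.

Yes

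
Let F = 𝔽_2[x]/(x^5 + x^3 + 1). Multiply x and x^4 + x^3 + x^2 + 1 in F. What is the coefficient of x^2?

0

Multiply in 𝔽_2[x]: (x)·(x^4 + x^3 + x^2 + 1) = x^5 + x^4 + x^3 + x.
Reduce using x^5 ≡ x^3 + 1 (mod x^5 + x^3 + 1).
Reduced: x^4 + x + 1.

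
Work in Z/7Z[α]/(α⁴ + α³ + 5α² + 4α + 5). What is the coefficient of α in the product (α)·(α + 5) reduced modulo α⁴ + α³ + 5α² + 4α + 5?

5

Multiply in Z/7Z[α]: (α)·(α + 5) = α² + 5α.
Reduced: α² + 5α.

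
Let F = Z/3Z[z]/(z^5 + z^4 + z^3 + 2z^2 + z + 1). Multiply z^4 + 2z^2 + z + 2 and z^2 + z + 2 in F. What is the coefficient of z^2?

0

Multiply in Z/3Z[z]: (z^4 + 2z^2 + z + 2)·(z^2 + z + 2) = z^6 + z^5 + z^4 + z^2 + z + 1.
Reduce using z^5 ≡ 2z^4 + 2z^3 + z^2 + 2z + 2 (mod z^5 + z^4 + z^3 + 2z^2 + z + 1).
Reduced: z^3 + 1.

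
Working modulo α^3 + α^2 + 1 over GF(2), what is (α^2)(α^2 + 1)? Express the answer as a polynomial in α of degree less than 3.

α + 1

Multiply in GF(2)[α]: (α^2)·(α^2 + 1) = α^4 + α^2.
Reduce using α^3 ≡ α^2 + 1 (mod α^3 + α^2 + 1).
Reduced: α + 1.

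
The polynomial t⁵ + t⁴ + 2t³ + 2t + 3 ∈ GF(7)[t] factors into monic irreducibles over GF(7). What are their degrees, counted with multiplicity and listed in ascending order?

Write h(t) = t⁵ + t⁴ + 2t³ + 2t + 3.
Complete factorization: h(t) = (t⁵ + t⁴ + 2t³ + 2t + 3).
Factor degrees with multiplicity: 5 = 5.

5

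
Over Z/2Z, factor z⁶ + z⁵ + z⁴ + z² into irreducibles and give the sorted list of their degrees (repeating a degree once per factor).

1, 1, 1, 3

Write g(z) = z⁶ + z⁵ + z⁴ + z².
Roots in Z/2Z: g(0) = 0 → root; g(1) = 0 → root.
Linear factors from roots: (z), (z + 1).
Complete factorization: g(z) = (z + 1)·(z)^2·(z³ + z + 1).
Factor degrees with multiplicity: 1 + 1 + 1 + 3 = 6.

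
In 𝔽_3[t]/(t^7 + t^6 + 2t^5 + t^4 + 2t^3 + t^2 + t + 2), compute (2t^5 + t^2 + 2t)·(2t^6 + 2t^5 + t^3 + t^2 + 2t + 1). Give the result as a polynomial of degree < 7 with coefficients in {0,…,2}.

2t^2 + 2t + 2

Multiply in 𝔽_3[t]: (2t^5 + t^2 + 2t)·(2t^6 + 2t^5 + t^3 + t^2 + 2t + 1) = t^11 + t^10 + t^8 + 2t^7 + 2t^6 + t^3 + 2t^2 + 2t.
Reduce using t^7 ≡ 2t^6 + t^5 + 2t^4 + t^3 + 2t^2 + 2t + 1 (mod t^7 + t^6 + 2t^5 + t^4 + 2t^3 + t^2 + t + 2).
Reduced: 2t^2 + 2t + 2.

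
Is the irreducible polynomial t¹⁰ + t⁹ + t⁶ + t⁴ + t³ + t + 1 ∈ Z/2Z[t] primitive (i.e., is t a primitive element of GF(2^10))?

Yes

Write f(t) = t¹⁰ + t⁹ + t⁶ + t⁴ + t³ + t + 1.
|GF(2^10)^×| = 2^10 − 1 = 1023. Prime factorization: 1023 = 3·11·31.
f is primitive ⇔ t has order 1023 in GF(2)[t]/(f), i.e. t^(1023/q) ≠ 1 for each prime q | 1023.
t^(341) mod f = t⁷ + t⁵ + t³.
t^(93) mod f = t⁹ + t⁷ + t⁶ + t³ + t² + 1.
t^(33) mod f = t⁹ + t⁷ + t⁶ + t³ + t² + t + 1.
None equal 1, so t has full order 1023; f is primitive.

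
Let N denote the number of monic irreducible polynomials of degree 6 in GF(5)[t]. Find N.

The number of monic irreducibles of degree 6 over GF(5) is (1/6)·Σ_{d∣6} μ(6/d) 5^d.
Divisors of 6: 1, 2, 3, 6; μ(6/d) for each: 1, -1, -1, 1.
Σ = 5^1 − 5^2 − 5^3 + 5^6 = 15480.
N = 15480/6 = 2580.

2580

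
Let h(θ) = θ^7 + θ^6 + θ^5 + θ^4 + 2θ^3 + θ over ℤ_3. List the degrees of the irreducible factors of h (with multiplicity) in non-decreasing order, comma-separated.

Roots in ℤ_3: h(0) = 0 → root; h(1) = 1; h(2) = 0 → root.
Linear factors from roots: (θ), (θ + 1).
Complete factorization: h(θ) = (θ)·(θ + 1)^2·(θ^2 + θ + 2)^2.
Factor degrees with multiplicity: 1 + 1 + 1 + 2 + 2 = 7.

1, 1, 1, 2, 2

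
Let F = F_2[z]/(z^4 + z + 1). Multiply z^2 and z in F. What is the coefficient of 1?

Multiply in F_2[z]: (z^2)·(z) = z^3.
Reduced: z^3.

0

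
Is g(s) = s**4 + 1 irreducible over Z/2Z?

Check for roots in Z/2Z: g(0) = 1; g(1) = 0 → root.
g(1) = 0, so (s − 1) divides g(s); g is reducible.

No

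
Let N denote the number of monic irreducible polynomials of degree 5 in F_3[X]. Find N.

The number of monic irreducibles of degree 5 over GF(3) is (1/5)·Σ_{d∣5} μ(5/d) 3^d.
Divisors of 5: 1, 5; μ(5/d) for each: -1, 1.
Σ = − 3^1 + 3^5 = 240.
N = 240/5 = 48.

48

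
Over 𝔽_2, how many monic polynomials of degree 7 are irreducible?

x^(2^7) − x is the product of all monic irreducibles of degree dividing 7; Möbius inversion gives N = (1/7) Σ μ(7/d)·2^d.
Divisors of 7: 1, 7; μ(7/d) for each: -1, 1.
Σ = − 2^1 + 2^7 = 126.
N = 126/7 = 18.

18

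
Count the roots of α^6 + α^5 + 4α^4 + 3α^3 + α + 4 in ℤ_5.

Write f(α) = α^6 + α^5 + 4α^4 + 3α^3 + α + 4.
Evaluate at each of the 5 elements of ℤ_5:
f(0) = 4; f(1) = 4; f(2) = 0 → root; f(3) = 4; f(4) = 4.
Roots: {2}.

1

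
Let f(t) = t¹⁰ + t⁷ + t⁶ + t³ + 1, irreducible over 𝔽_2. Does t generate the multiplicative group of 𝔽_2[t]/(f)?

No

|GF(2^10)^×| = 2^10 − 1 = 1023. Prime factorization: 1023 = 3·11·31.
f is primitive ⇔ t has order 1023 in GF(2)[t]/(f), i.e. t^(1023/q) ≠ 1 for each prime q | 1023.
t^(341) mod f = 1
t^(93) mod f = t⁸ + t⁷ + t⁶ + t⁵ + t⁴ + t².
t^(33) mod f = t⁹ + t⁷ + t⁶ + t⁵ + t⁴ + t + 1.
Since t^(341) = 1, the order of t divides 341 < 1023; not primitive.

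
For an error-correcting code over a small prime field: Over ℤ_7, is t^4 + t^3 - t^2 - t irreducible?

Write m(t) = t^4 + t^3 - t^2 - t.
Check for roots in ℤ_7: m(0) = 0 → root; m(1) = 0 → root; m(2) = 4; m(3) = 5; m(4) = 6; m(5) = 6; m(6) = 0 → root.
m(0) = 0, so (t) divides m(t); m is reducible.

No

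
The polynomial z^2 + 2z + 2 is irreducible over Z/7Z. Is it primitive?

Write f(z) = z^2 + 2z + 2.
|GF(7^2)^×| = 7^2 − 1 = 48. Prime factorization: 48 = 2^4·3.
f is primitive ⇔ z has order 48 in GF(7)[z]/(f), i.e. z^(48/q) ≠ 1 for each prime q | 48.
z^(24) mod f = 1
z^(16) mod f = 4.
Since z^(24) = 1, the order of z divides 24 < 48; not primitive.

No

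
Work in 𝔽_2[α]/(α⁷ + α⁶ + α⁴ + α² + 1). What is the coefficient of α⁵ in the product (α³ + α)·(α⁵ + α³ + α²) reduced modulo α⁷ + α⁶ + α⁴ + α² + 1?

0

Multiply in 𝔽_2[α]: (α³ + α)·(α⁵ + α³ + α²) = α⁸ + α⁵ + α⁴ + α³.
Reduce using α⁷ ≡ α⁶ + α⁴ + α² + 1 (mod α⁷ + α⁶ + α⁴ + α² + 1).
Reduced: α⁶ + α² + α + 1.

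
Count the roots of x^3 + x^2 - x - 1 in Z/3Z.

2

Write g(x) = x^3 + x^2 - x - 1.
Evaluate at each of the 3 elements of Z/3Z:
g(0) = 2; g(1) = 0 → root; g(2) = 0 → root.
Roots: {1, 2}.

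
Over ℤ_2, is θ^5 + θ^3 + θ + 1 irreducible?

No

Write h(θ) = θ^5 + θ^3 + θ + 1.
Check for roots in ℤ_2: h(0) = 1; h(1) = 0 → root.
h(1) = 0, so (θ − 1) divides h(θ); h is reducible.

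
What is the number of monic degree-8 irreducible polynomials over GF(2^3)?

By the necklace-counting formula, N_8(8) = (1/8) Σ_{d|8} μ(8/d)·8^d.
Divisors of 8: 1, 2, 4, 8; μ(8/d) for each: 0, 0, -1, 1.
Σ = − 8^4 + 8^8 = 16773120.
N = 16773120/8 = 2096640.

2096640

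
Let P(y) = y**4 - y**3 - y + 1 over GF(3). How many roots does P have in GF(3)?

Evaluate at each of the 3 elements of GF(3):
P(0) = 1; P(1) = 0 → root; P(2) = 1.
Roots: {1}.

1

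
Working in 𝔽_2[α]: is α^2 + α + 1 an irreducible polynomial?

Write m(α) = α^2 + α + 1.
Check for roots in 𝔽_2: m(0) = 1; m(1) = 1.
No roots. A degree-2 polynomial over a field with no linear factor is irreducible.

Yes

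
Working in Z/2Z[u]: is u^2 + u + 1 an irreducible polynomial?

Yes

Write g(u) = u^2 + u + 1.
Check for roots in Z/2Z: g(0) = 1; g(1) = 1.
No roots. A degree-2 polynomial over a field with no linear factor is irreducible.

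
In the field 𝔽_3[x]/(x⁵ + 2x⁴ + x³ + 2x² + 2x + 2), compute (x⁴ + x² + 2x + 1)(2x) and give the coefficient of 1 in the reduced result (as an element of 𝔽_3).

2

Multiply in 𝔽_3[x]: (x⁴ + x² + 2x + 1)·(2x) = 2x⁵ + 2x³ + x² + 2x.
Reduce using x⁵ ≡ x⁴ + 2x³ + x² + x + 1 (mod x⁵ + 2x⁴ + x³ + 2x² + 2x + 2).
Reduced: 2x⁴ + x + 2.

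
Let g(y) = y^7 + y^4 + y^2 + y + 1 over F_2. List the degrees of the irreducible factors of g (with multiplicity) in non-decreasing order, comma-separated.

Roots in F_2: g(0) = 1; g(1) = 1.
Complete factorization: g(y) = (y^2 + y + 1)^2·(y^3 + y + 1).
Factor degrees with multiplicity: 2 + 2 + 3 = 7.

2, 2, 3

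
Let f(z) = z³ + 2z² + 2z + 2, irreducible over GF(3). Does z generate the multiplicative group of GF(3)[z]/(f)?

|GF(3^3)^×| = 3^3 − 1 = 26. Prime factorization: 26 = 2·13.
f is primitive ⇔ z has order 26 in GF(3)[z]/(f), i.e. z^(26/q) ≠ 1 for each prime q | 26.
z^(13) mod f = 1
z^(2) mod f = z².
Since z^(13) = 1, the order of z divides 13 < 26; not primitive.

No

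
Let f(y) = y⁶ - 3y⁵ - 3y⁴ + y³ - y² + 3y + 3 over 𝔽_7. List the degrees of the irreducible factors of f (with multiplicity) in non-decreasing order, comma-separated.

2, 2, 2

Complete factorization: f(y) = (y² - 3)·(y² - 2y + 2)·(y² - y + 3).
Factor degrees with multiplicity: 2 + 2 + 2 = 6.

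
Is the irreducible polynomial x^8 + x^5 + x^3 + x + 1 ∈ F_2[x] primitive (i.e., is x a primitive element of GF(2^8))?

Yes

Write f(x) = x^8 + x^5 + x^3 + x + 1.
|GF(2^8)^×| = 2^8 − 1 = 255. Prime factorization: 255 = 3·5·17.
f is primitive ⇔ x has order 255 in GF(2)[x]/(f), i.e. x^(255/q) ≠ 1 for each prime q | 255.
x^(85) mod f = x^7 + x^6 + x^5 + x^3 + x + 1.
x^(51) mod f = x^4 + x + 1.
x^(15) mod f = x^7 + x^6 + x^5 + 1.
None equal 1, so x has full order 255; f is primitive.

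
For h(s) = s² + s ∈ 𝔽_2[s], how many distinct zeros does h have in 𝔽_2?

2

Evaluate at each of the 2 elements of 𝔽_2:
h(0) = 0 → root; h(1) = 0 → root.
Roots: {0, 1}.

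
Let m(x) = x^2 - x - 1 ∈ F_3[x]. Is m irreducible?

Yes

Check for roots in F_3: m(0) = 2; m(1) = 2; m(2) = 1.
No roots. A degree-2 polynomial over a field with no linear factor is irreducible.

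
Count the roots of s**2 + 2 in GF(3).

Write h(s) = s**2 + 2.
Evaluate at each of the 3 elements of GF(3):
h(0) = 2; h(1) = 0 → root; h(2) = 0 → root.
Roots: {1, 2}.

2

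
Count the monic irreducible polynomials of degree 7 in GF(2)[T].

The number of monic irreducibles of degree 7 over GF(2) is (1/7)·Σ_{d∣7} μ(7/d) 2^d.
Divisors of 7: 1, 7; μ(7/d) for each: -1, 1.
Σ = − 2^1 + 2^7 = 126.
N = 126/7 = 18.

18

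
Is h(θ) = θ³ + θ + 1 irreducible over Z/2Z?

Check for roots in Z/2Z: h(0) = 1; h(1) = 1.
No roots. A degree-3 polynomial over a field with no linear factor is irreducible.

Yes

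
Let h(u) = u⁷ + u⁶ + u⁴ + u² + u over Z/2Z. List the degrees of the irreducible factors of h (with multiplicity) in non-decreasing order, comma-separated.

1, 2, 2, 2

Roots in Z/2Z: h(0) = 0 → root; h(1) = 1.
Linear factors from roots: (u).
Complete factorization: h(u) = (u)·(u² + u + 1)^3.
Factor degrees with multiplicity: 1 + 2 + 2 + 2 = 7.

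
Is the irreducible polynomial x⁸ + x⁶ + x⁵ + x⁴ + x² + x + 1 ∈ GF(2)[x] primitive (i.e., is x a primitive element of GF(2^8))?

No

Write f(x) = x⁸ + x⁶ + x⁵ + x⁴ + x² + x + 1.
|GF(2^8)^×| = 2^8 − 1 = 255. Prime factorization: 255 = 3·5·17.
f is primitive ⇔ x has order 255 in GF(2)[x]/(f), i.e. x^(255/q) ≠ 1 for each prime q | 255.
x^(85) mod f = 1
x^(51) mod f = x⁶ + x⁴ + x³ + x² + x.
x^(15) mod f = x⁷ + x⁶ + x⁵ + x⁴ + x³ + x² + x.
Since x^(85) = 1, the order of x divides 85 < 255; not primitive.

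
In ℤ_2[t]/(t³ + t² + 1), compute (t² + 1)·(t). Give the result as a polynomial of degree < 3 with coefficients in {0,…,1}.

t^2 + t + 1

Multiply in ℤ_2[t]: (t² + 1)·(t) = t³ + t.
Reduce using t³ ≡ t² + 1 (mod t³ + t² + 1).
Reduced: t² + t + 1.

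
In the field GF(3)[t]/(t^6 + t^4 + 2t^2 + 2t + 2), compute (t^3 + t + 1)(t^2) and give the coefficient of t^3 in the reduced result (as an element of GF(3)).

Multiply in GF(3)[t]: (t^3 + t + 1)·(t^2) = t^5 + t^3 + t^2.
Reduced: t^5 + t^3 + t^2.

1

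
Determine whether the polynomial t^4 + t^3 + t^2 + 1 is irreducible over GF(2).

Write P(t) = t^4 + t^3 + t^2 + 1.
Check for roots in GF(2): P(0) = 1; P(1) = 0 → root.
P(1) = 0, so (t − 1) divides P(t); P is reducible.

No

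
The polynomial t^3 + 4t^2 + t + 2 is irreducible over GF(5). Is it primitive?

Yes

Write f(t) = t^3 + 4t^2 + t + 2.
|GF(5^3)^×| = 5^3 − 1 = 124. Prime factorization: 124 = 2^2·31.
f is primitive ⇔ t has order 124 in GF(5)[t]/(f), i.e. t^(124/q) ≠ 1 for each prime q | 124.
t^(62) mod f = 4.
t^(4) mod f = 2t + 3.
None equal 1, so t has full order 124; f is primitive.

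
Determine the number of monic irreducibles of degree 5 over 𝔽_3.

The number of monic irreducibles of degree 5 over GF(3) is (1/5)·Σ_{d∣5} μ(5/d) 3^d.
Divisors of 5: 1, 5; μ(5/d) for each: -1, 1.
Σ = − 3^1 + 3^5 = 240.
N = 240/5 = 48.

48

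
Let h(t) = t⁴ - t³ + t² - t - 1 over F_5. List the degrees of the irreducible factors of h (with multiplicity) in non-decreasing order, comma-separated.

Roots in F_5: h(0) = 4; h(1) = 4; h(2) = 4; h(3) = 4; h(4) = 3.
Complete factorization: h(t) = (t⁴ - t³ + t² - t - 1).
Factor degrees with multiplicity: 4 = 4.

4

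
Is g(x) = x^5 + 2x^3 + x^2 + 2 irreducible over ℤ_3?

Check for roots in ℤ_3: g(0) = 2; g(1) = 0 → root; g(2) = 0 → root.
g(1) = 0, so (x − 1) divides g(x); g is reducible.

No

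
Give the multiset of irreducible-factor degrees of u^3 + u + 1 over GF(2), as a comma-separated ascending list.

Write h(u) = u^3 + u + 1.
Roots in GF(2): h(0) = 1; h(1) = 1.
Complete factorization: h(u) = (u^3 + u + 1).
Factor degrees with multiplicity: 3 = 3.

3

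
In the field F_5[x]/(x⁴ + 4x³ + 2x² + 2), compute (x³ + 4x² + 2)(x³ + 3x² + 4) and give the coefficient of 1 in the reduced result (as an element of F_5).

Multiply in F_5[x]: (x³ + 4x² + 2)·(x³ + 3x² + 4) = x⁶ + 2x⁵ + 2x⁴ + x³ + 2x² + 3.
Reduce using x⁴ ≡ x³ + 3x² + 3 (mod x⁴ + 4x³ + 2x² + 2).
Reduced: 3x³ + 4x² + 4x + 2.

2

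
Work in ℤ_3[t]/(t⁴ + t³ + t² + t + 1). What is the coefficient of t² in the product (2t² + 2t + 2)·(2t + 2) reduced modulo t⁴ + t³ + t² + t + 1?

2

Multiply in ℤ_3[t]: (2t² + 2t + 2)·(2t + 2) = t³ + 2t² + 2t + 1.
Reduced: t³ + 2t² + 2t + 1.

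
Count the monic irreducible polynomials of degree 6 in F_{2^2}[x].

x^(4^6) − x is the product of all monic irreducibles of degree dividing 6; Möbius inversion gives N = (1/6) Σ μ(6/d)·4^d.
Divisors of 6: 1, 2, 3, 6; μ(6/d) for each: 1, -1, -1, 1.
Σ = 4^1 − 4^2 − 4^3 + 4^6 = 4020.
N = 4020/6 = 670.

670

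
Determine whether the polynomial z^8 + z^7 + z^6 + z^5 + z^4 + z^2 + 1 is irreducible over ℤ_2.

Yes

Write f(z) = z^8 + z^7 + z^6 + z^5 + z^4 + z^2 + 1.
Check for roots in ℤ_2: f(0) = 1; f(1) = 1.
No roots, so no linear factors.
Monic irreducibles of degree 2 over GF(2): z^2 + z + 1.
None of them divide f (all give nonzero remainder).
Monic irreducibles of degree 3 over GF(2): z^3 + z + 1, z^3 + z^2 + 1.
None of them divide f (all give nonzero remainder).
Monic irreducibles of degree 4 over GF(2): z^4 + z + 1, z^4 + z^3 + 1, z^4 + z^3 + z^2 + z + 1.
None of them divide f (all give nonzero remainder).
No irreducible factor of degree ≤ 4 exists, so f is irreducible over GF(2).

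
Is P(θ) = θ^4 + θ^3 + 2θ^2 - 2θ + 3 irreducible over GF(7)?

Check for roots in GF(7): P(0) = 3; P(1) = 5; P(2) = 3; P(3) = 4; P(4) = 4; P(5) = 2; P(6) = 0 → root.
P(6) = 0, so (θ − 6) divides P(θ); P is reducible.

No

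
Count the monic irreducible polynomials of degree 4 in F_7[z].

x^(7^4) − x is the product of all monic irreducibles of degree dividing 4; Möbius inversion gives N = (1/4) Σ μ(4/d)·7^d.
Divisors of 4: 1, 2, 4; μ(4/d) for each: 0, -1, 1.
Σ = − 7^2 + 7^4 = 2352.
N = 2352/4 = 588.

588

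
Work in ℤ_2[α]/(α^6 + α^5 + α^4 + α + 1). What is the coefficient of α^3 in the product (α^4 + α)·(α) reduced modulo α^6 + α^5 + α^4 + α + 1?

0

Multiply in ℤ_2[α]: (α^4 + α)·(α) = α^5 + α^2.
Reduced: α^5 + α^2.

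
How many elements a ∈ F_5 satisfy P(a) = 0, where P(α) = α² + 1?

Evaluate at each of the 5 elements of F_5:
P(0) = 1; P(1) = 2; P(2) = 0 → root; P(3) = 0 → root; P(4) = 2.
Roots: {2, 3}.

2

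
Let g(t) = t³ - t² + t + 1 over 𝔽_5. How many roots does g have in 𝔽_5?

Evaluate at each of the 5 elements of 𝔽_5:
g(0) = 1; g(1) = 2; g(2) = 2; g(3) = 2; g(4) = 3.
No element is a root.

0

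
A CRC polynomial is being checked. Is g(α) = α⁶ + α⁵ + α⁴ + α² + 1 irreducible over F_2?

Check for roots in F_2: g(0) = 1; g(1) = 1.
No roots, so no linear factors.
Monic irreducibles of degree 2 over GF(2): α² + α + 1.
None of them divide g (all give nonzero remainder).
Monic irreducibles of degree 3 over GF(2): α³ + α + 1, α³ + α² + 1.
None of them divide g (all give nonzero remainder).
No irreducible factor of degree ≤ 3 exists, so g is irreducible over GF(2).

Yes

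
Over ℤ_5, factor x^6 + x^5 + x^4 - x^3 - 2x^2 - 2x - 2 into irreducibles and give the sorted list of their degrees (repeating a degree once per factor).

1, 1, 1, 1, 2

Write h(x) = x^6 + x^5 + x^4 - x^3 - 2x^2 - 2x - 2.
Roots in ℤ_5: h(0) = 3; h(1) = 1; h(2) = 0 → root; h(3) = 0 → root; h(4) = 0 → root.
Linear factors from roots: (x - 2), (x + 2), (x + 1).
Complete factorization: h(x) = (x + 1)·(x - 2)·(x + 2)^2·(x^2 - 2x - 1).
Factor degrees with multiplicity: 1 + 1 + 1 + 1 + 2 = 6.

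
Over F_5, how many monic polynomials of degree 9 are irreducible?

217000

x^(5^9) − x is the product of all monic irreducibles of degree dividing 9; Möbius inversion gives N = (1/9) Σ μ(9/d)·5^d.
Divisors of 9: 1, 3, 9; μ(9/d) for each: 0, -1, 1.
Σ = − 5^3 + 5^9 = 1953000.
N = 1953000/9 = 217000.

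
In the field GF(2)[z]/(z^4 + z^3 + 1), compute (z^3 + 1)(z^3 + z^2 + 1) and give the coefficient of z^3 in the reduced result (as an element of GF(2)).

0

Multiply in GF(2)[z]: (z^3 + 1)·(z^3 + z^2 + 1) = z^6 + z^5 + z^2 + 1.
Reduce using z^4 ≡ z^3 + 1 (mod z^4 + z^3 + 1).
Reduced: 1.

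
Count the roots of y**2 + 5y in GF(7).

Write h(y) = y**2 + 5y.
Evaluate at each of the 7 elements of GF(7):
h(0) = 0 → root; h(1) = 6; h(2) = 0 → root; h(3) = 3; h(4) = 1; h(5) = 1; h(6) = 3.
Roots: {0, 2}.

2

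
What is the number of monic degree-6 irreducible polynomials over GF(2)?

9

The number of monic irreducibles of degree 6 over GF(2) is (1/6)·Σ_{d∣6} μ(6/d) 2^d.
Divisors of 6: 1, 2, 3, 6; μ(6/d) for each: 1, -1, -1, 1.
Σ = 2^1 − 2^2 − 2^3 + 2^6 = 54.
N = 54/6 = 9.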